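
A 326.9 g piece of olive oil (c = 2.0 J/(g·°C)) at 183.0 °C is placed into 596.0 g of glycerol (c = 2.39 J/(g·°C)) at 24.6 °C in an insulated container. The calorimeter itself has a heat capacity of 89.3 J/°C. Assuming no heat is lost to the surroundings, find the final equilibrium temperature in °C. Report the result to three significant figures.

T_f = 72.4 °C

Heat lost by olive oil = heat gained by glycerol + calorimeter.
(326.9)(2.0)(183.0 − T) = [(596.0)(2.39) + 89.3](T − 24.6)
653.8 (183.0 − T) = 1513.74 (T − 24.6)
119650 − 653.8 T = 1513.74 T − 37238
156888 = 2167.54 T
T = 72.38 °C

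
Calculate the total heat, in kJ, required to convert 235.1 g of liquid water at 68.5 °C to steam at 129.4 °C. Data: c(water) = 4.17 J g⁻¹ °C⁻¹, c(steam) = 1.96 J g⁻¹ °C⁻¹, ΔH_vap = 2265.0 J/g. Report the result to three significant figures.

q1 (heat water 68.5→100.0 °C): 235.1 × 4.17 × 31.5 = 30882 J
q2 (vaporize at 100 °C): 235.1 × 2265.0 = 532502 J
q3 (heat steam 100.0→129.4 °C): 235.1 × 1.96 × 29.4 = 13547 J
Total: 30882 + 532502 + 13547 = 576931 J = 577 kJ

q = 577 kJ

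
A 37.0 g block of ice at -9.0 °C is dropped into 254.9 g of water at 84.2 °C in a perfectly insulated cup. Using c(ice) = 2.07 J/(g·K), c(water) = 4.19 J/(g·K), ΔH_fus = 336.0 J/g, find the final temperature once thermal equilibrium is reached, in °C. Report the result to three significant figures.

Heat to bring ice to 0 °C and melt it: q₁ = 37.0×2.07×9.0 + 37.0×336.0 = 13121 J
Heat the water can supply cooling to 0 °C: 254.9×4.19×84.2 = 89928.2 J > q₁, so all ice melts.
Energy balance: 254.9×4.19×(84.2 − T) = 13121 + 37.0×4.19×(T − 0)
1068.031(84.2 − T) = 13121 + 155.03 T
89928.2 − 13121 = 1223.061 T
T = 76807.2 / 1223.061 = 62.80 °C

T_f = 62.8 °C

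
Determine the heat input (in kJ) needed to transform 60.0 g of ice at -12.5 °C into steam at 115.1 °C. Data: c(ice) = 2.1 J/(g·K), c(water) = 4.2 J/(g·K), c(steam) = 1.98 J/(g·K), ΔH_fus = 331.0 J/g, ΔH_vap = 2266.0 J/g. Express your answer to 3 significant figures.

q = 184 kJ

q1 (heat ice -12.5→0.0 °C): 60.0 × 2.1 × 12.5 = 1575 J
q2 (melt at 0 °C): 60.0 × 331.0 = 19860 J
q3 (heat water 0.0→100.0 °C): 60.0 × 4.2 × 100.0 = 25200 J
q4 (vaporize at 100 °C): 60.0 × 2266.0 = 135960 J
q5 (heat steam 100.0→115.1 °C): 60.0 × 1.98 × 15.1 = 1794 J
Total: 1575 + 19860 + 25200 + 135960 + 1794 = 184389 J = 184 kJ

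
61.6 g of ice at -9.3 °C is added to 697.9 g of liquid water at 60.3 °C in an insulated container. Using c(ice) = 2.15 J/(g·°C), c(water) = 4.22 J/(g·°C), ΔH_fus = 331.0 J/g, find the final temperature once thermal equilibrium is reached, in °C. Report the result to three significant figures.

T_f = 48.7 °C

Heat to bring ice to 0 °C and melt it: q₁ = 61.6×2.15×9.3 + 61.6×331.0 = 21621 J
Heat the water can supply cooling to 0 °C: 697.9×4.22×60.3 = 177592 J > q₁, so all ice melts.
Energy balance: 697.9×4.22×(60.3 − T) = 21621 + 61.6×4.22×(T − 0)
2945.138(60.3 − T) = 21621 + 259.952 T
177592 − 21621 = 3205.090 T
T = 155971 / 3205.090 = 48.66 °C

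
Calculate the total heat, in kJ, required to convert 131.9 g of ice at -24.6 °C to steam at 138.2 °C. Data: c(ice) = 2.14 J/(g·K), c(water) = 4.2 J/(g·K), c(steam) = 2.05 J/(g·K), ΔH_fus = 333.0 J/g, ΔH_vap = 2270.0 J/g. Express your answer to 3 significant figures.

q = 416 kJ

q1 (heat ice -24.6→0.0 °C): 131.9 × 2.14 × 24.6 = 6944 J
q2 (melt at 0 °C): 131.9 × 333.0 = 43923 J
q3 (heat water 0.0→100.0 °C): 131.9 × 4.2 × 100.0 = 55398 J
q4 (vaporize at 100 °C): 131.9 × 2270.0 = 299413 J
q5 (heat steam 100.0→138.2 °C): 131.9 × 2.05 × 38.2 = 10329 J
Total: 6944 + 43923 + 55398 + 299413 + 10329 = 416007 J = 416 kJ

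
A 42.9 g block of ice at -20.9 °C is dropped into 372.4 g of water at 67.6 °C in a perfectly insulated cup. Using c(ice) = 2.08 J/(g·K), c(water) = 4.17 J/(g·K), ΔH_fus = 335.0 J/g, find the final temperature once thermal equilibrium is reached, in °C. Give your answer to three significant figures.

T_f = 51.2 °C

Heat to bring ice to 0 °C and melt it: q₁ = 42.9×2.08×20.9 + 42.9×335.0 = 16236 J
Heat the water can supply cooling to 0 °C: 372.4×4.17×67.6 = 104977 J > q₁, so all ice melts.
Energy balance: 372.4×4.17×(67.6 − T) = 16236 + 42.9×4.17×(T − 0)
1552.908(67.6 − T) = 16236 + 178.893 T
104977 − 16236 = 1731.801 T
T = 88741 / 1731.801 = 51.24 °C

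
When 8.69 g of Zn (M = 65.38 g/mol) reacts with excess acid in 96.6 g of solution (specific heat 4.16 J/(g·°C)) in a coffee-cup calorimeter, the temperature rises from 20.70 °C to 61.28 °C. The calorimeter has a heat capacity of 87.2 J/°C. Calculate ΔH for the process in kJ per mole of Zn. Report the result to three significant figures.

|ΔT| = |61.28 − 20.70| = 40.58 °C
|q_surr| = (96.6 × 4.16 + 87.2) × 40.58 = 489.056 × 40.58 = 19850 J
n(Zn) = 8.69 / 65.38 = 0.1329 mol
Temperature rose, so q_rxn = −|q_surr| = -19.85 kJ
ΔH = q_rxn / n = -149.4 kJ/mol

ΔH = -149 kJ/mol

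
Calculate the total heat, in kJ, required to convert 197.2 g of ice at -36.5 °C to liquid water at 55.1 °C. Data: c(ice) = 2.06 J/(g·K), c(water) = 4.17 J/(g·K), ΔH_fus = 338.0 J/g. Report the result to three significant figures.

q = 127 kJ

q1 (heat ice -36.5→0.0 °C): 197.2 × 2.06 × 36.5 = 14827 J
q2 (melt at 0 °C): 197.2 × 338.0 = 66654 J
q3 (heat water 0.0→55.1 °C): 197.2 × 4.17 × 55.1 = 45310 J
Total: 14827 + 66654 + 45310 = 126791 J = 127 kJ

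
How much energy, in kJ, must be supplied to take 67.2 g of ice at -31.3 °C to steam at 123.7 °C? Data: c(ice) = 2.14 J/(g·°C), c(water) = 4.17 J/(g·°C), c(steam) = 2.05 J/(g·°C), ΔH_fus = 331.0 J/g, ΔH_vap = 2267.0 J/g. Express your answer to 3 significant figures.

q1 (heat ice -31.3→0.0 °C): 67.2 × 2.14 × 31.3 = 4501 J
q2 (melt at 0 °C): 67.2 × 331.0 = 22243 J
q3 (heat water 0.0→100.0 °C): 67.2 × 4.17 × 100.0 = 28022 J
q4 (vaporize at 100 °C): 67.2 × 2267.0 = 152342 J
q5 (heat steam 100.0→123.7 °C): 67.2 × 2.05 × 23.7 = 3265 J
Total: 4501 + 22243 + 28022 + 152342 + 3265 = 210373 J = 210 kJ

q = 210 kJ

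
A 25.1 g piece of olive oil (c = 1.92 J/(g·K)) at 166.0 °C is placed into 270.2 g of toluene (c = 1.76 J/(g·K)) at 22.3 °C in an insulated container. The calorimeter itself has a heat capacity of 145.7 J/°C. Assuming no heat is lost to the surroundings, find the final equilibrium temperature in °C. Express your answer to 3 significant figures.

T_f = 32.6 °C

Heat lost by olive oil = heat gained by toluene + calorimeter.
(25.1)(1.92)(166.0 − T) = [(270.2)(1.76) + 145.7](T − 22.3)
48.192 (166.0 − T) = 621.252 (T − 22.3)
7999.9 − 48.192 T = 621.252 T − 13854
21853.9 = 669.444 T
T = 32.64 °C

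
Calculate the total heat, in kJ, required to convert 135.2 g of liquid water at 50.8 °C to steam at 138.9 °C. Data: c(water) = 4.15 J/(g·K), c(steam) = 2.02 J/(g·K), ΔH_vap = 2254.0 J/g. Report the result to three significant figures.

q = 343 kJ

q1 (heat water 50.8→100.0 °C): 135.2 × 4.15 × 49.2 = 27605 J
q2 (vaporize at 100 °C): 135.2 × 2254.0 = 304741 J
q3 (heat steam 100.0→138.9 °C): 135.2 × 2.02 × 38.9 = 10624 J
Total: 27605 + 304741 + 10624 = 342970 J = 343 kJ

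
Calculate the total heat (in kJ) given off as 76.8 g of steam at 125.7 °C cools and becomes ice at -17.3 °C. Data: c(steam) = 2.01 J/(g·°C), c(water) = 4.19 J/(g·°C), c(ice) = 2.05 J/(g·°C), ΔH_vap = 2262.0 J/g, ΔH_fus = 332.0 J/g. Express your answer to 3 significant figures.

q1 (cool steam 125.7→100 °C): 76.8 × 2.01 × 25.7 = 3967 J
q2 (condense at 100 °C): 76.8 × 2262.0 = 173722 J
q3 (cool water 100→0 °C): 76.8 × 4.19 × 100.0 = 32179 J
q4 (freeze at 0 °C): 76.8 × 332.0 = 25498 J
q5 (cool ice 0→-17.3 °C): 76.8 × 2.05 × 17.3 = 2724 J
Total: 3967 + 173722 + 32179 + 25498 + 2724 = 238090 J = 238 kJ

q = 238 kJ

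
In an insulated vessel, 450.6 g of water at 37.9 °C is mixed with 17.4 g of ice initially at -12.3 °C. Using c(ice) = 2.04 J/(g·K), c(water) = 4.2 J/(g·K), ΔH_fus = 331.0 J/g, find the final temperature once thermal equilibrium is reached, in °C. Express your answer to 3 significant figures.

Heat to bring ice to 0 °C and melt it: q₁ = 17.4×2.04×12.3 + 17.4×331.0 = 6196.0 J
Heat the water can supply cooling to 0 °C: 450.6×4.2×37.9 = 71726.5 J > q₁, so all ice melts.
Energy balance: 450.6×4.2×(37.9 − T) = 6196.0 + 17.4×4.2×(T − 0)
1892.52(37.9 − T) = 6196.0 + 73.08 T
71726.5 − 6196.0 = 1965.60 T
T = 65530.5 / 1965.60 = 33.34 °C

T_f = 33.3 °C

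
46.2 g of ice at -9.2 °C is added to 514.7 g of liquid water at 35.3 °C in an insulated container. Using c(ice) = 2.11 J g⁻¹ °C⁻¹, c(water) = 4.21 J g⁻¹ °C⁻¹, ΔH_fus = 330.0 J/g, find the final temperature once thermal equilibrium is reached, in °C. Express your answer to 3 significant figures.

Heat to bring ice to 0 °C and melt it: q₁ = 46.2×2.11×9.2 + 46.2×330.0 = 16143 J
Heat the water can supply cooling to 0 °C: 514.7×4.21×35.3 = 76491.1 J > q₁, so all ice melts.
Energy balance: 514.7×4.21×(35.3 − T) = 16143 + 46.2×4.21×(T − 0)
2166.887(35.3 − T) = 16143 + 194.502 T
76491.1 − 16143 = 2361.389 T
T = 60348.1 / 2361.389 = 25.56 °C

T_f = 25.6 °C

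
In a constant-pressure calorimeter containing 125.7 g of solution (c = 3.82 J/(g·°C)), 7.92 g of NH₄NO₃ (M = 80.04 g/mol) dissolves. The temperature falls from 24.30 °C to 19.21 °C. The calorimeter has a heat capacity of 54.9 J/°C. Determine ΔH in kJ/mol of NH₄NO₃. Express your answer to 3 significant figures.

|ΔT| = |19.21 − 24.30| = 5.09 °C
|q_surr| = (125.7 × 3.82 + 54.9) × 5.09 = 535.074 × 5.09 = 2724 J
n(NH₄NO₃) = 7.92 / 80.04 = 0.09895 mol
Temperature fell, so q_rxn = +|q_surr| = 2.724 kJ
ΔH = q_rxn / n = 27.53 kJ/mol

ΔH = 27.5 kJ/mol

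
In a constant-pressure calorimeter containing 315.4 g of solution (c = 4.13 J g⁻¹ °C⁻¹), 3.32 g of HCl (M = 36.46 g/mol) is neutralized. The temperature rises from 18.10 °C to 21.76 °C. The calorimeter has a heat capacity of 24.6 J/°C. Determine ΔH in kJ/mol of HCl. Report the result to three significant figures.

|ΔT| = |21.76 − 18.10| = 3.66 °C
|q_surr| = (315.4 × 4.13 + 24.6) × 3.66 = 1327.202 × 3.66 = 4858 J
n(HCl) = 3.32 / 36.46 = 0.09106 mol
Temperature rose, so q_rxn = −|q_surr| = -4.858 kJ
ΔH = q_rxn / n = -53.349 kJ/mol

ΔH = -53.3 kJ/mol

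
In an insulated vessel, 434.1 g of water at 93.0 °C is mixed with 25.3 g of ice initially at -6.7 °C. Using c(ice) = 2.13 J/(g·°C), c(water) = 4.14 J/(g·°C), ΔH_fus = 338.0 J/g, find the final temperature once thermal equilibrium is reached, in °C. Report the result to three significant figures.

Heat to bring ice to 0 °C and melt it: q₁ = 25.3×2.13×6.7 + 25.3×338.0 = 8912.5 J
Heat the water can supply cooling to 0 °C: 434.1×4.14×93.0 = 167137 J > q₁, so all ice melts.
Energy balance: 434.1×4.14×(93.0 − T) = 8912.5 + 25.3×4.14×(T − 0)
1797.174(93.0 − T) = 8912.5 + 104.742 T
167137 − 8912.5 = 1901.916 T
T = 158224.5 / 1901.916 = 83.19 °C

T_f = 83.2 °C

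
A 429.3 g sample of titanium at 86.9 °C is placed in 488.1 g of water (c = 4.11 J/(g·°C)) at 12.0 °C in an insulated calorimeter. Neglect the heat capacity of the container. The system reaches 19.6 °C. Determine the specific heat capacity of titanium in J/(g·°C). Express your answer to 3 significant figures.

c = 0.528 J/(g·°C)

q_gained = (488.1 × 4.11) × (19.6 − 12.0) = 15250 J
q_lost = 429.3 × c × (86.9 − 19.6) = 28891.89 c
Set equal: c = 15250 / 28891.89 = 0.528 J/(g·°C)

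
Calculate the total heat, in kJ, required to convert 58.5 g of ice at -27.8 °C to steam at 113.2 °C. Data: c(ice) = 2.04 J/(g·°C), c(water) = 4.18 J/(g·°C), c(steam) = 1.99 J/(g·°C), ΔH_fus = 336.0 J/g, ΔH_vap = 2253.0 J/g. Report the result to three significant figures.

q = 181 kJ

q1 (heat ice -27.8→0.0 °C): 58.5 × 2.04 × 27.8 = 3318 J
q2 (melt at 0 °C): 58.5 × 336.0 = 19656 J
q3 (heat water 0.0→100.0 °C): 58.5 × 4.18 × 100.0 = 24453 J
q4 (vaporize at 100 °C): 58.5 × 2253.0 = 131801 J
q5 (heat steam 100.0→113.2 °C): 58.5 × 1.99 × 13.2 = 1537 J
Total: 3318 + 19656 + 24453 + 131801 + 1537 = 180765 J = 181 kJ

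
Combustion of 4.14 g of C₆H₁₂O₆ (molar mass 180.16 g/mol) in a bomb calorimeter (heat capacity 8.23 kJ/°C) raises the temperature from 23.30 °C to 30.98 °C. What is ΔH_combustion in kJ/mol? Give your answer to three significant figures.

ΔH = -2750 kJ/mol

ΔT = 30.98 − 23.30 = 7.68 °C
q_cal = C_cal × ΔT = 8.23 × 7.68 = 63.2064 kJ
n = 4.14 / 180.16 = 0.02298 mol
q_rxn = −q_cal = -63.2064 kJ
ΔH = -63.2064 / 0.02298 = -2750 kJ/mol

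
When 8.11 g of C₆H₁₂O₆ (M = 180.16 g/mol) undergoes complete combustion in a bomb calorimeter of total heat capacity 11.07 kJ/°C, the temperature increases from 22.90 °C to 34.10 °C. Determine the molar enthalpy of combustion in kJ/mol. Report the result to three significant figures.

ΔH = -2750 kJ/mol

ΔT = 34.10 − 22.90 = 11.20 °C
q_cal = C_cal × ΔT = 11.07 × 11.20 = 123.984 kJ
n = 8.11 / 180.16 = 0.04502 mol
q_rxn = −q_cal = -123.984 kJ
ΔH = -123.984 / 0.04502 = -2754 kJ/mol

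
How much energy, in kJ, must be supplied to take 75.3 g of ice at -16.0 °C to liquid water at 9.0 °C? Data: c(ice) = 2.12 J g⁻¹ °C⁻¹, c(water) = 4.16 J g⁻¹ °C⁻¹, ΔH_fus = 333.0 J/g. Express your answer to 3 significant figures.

q1 (heat ice -16.0→0.0 °C): 75.3 × 2.12 × 16.0 = 2554 J
q2 (melt at 0 °C): 75.3 × 333.0 = 25075 J
q3 (heat water 0.0→9.0 °C): 75.3 × 4.16 × 9.0 = 2819 J
Total: 2554 + 25075 + 2819 = 30448 J = 30.4 kJ

q = 30.4 kJ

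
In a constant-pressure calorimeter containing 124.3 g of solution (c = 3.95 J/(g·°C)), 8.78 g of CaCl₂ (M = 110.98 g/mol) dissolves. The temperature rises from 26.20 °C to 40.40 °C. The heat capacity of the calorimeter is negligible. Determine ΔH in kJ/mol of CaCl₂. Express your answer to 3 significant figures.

|ΔT| = |40.40 − 26.20| = 14.20 °C
|q_surr| = (124.3 × 3.95) × 14.20 = 490.985 × 14.20 = 6972 J
n(CaCl₂) = 8.78 / 110.98 = 0.07911 mol
Temperature rose, so q_rxn = −|q_surr| = -6.972 kJ
ΔH = q_rxn / n = -88.13 kJ/mol

ΔH = -88.1 kJ/mol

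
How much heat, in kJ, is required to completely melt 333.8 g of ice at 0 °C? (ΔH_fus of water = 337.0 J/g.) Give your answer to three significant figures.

q = m × ΔH_fus = 333.8 × 337.0 = 112490 J = 112 kJ

q = 112 kJ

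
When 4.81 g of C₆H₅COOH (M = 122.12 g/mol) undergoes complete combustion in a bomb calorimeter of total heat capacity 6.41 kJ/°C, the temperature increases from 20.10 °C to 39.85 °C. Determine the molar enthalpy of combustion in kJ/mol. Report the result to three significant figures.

ΔT = 39.85 − 20.10 = 19.75 °C
q_cal = C_cal × ΔT = 6.41 × 19.75 = 126.5975 kJ
n = 4.81 / 122.12 = 0.03939 mol
q_rxn = −q_cal = -126.5975 kJ
ΔH = -126.5975 / 0.03939 = -3214 kJ/mol

ΔH = -3210 kJ/mol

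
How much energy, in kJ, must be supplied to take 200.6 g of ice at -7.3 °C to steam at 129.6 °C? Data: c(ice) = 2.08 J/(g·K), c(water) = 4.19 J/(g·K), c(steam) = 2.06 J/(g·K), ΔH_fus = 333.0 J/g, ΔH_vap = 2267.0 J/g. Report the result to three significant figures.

q1 (heat ice -7.3→0.0 °C): 200.6 × 2.08 × 7.3 = 3046 J
q2 (melt at 0 °C): 200.6 × 333.0 = 66800 J
q3 (heat water 0.0→100.0 °C): 200.6 × 4.19 × 100.0 = 84051 J
q4 (vaporize at 100 °C): 200.6 × 2267.0 = 454760 J
q5 (heat steam 100.0→129.6 °C): 200.6 × 2.06 × 29.6 = 12232 J
Total: 3046 + 66800 + 84051 + 454760 + 12232 = 620889 J = 621 kJ

q = 621 kJ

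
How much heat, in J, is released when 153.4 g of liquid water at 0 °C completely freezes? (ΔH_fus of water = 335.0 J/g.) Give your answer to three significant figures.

q = 51400 J

q = m × ΔH_fus = 153.4 × 335.0 = 51390 J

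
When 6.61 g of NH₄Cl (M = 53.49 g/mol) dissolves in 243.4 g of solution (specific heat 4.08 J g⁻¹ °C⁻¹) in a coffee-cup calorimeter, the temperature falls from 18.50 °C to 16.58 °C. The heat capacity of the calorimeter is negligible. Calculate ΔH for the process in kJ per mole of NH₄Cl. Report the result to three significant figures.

ΔH = 15.4 kJ/mol

|ΔT| = |16.58 − 18.50| = 1.92 °C
|q_surr| = (243.4 × 4.08) × 1.92 = 993.072 × 1.92 = 1907 J
n(NH₄Cl) = 6.61 / 53.49 = 0.1236 mol
Temperature fell, so q_rxn = +|q_surr| = 1.907 kJ
ΔH = q_rxn / n = 15.43 kJ/mol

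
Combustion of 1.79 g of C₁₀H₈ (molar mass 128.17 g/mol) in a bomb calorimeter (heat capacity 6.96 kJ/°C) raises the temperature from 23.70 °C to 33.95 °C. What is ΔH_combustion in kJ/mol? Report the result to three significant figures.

ΔH = -5110 kJ/mol

ΔT = 33.95 − 23.70 = 10.25 °C
q_cal = C_cal × ΔT = 6.96 × 10.25 = 71.34 kJ
n = 1.79 / 128.17 = 0.01397 mol
q_rxn = −q_cal = -71.34 kJ
ΔH = -71.34 / 0.01397 = -5107 kJ/mol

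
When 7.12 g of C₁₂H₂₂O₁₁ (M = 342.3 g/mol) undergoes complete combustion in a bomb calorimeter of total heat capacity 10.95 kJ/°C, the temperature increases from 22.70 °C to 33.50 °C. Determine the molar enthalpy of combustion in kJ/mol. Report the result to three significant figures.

ΔT = 33.50 − 22.70 = 10.80 °C
q_cal = C_cal × ΔT = 10.95 × 10.80 = 118.26 kJ
n = 7.12 / 342.3 = 0.02080 mol
q_rxn = −q_cal = -118.26 kJ
ΔH = -118.26 / 0.02080 = -5686 kJ/mol

ΔH = -5690 kJ/mol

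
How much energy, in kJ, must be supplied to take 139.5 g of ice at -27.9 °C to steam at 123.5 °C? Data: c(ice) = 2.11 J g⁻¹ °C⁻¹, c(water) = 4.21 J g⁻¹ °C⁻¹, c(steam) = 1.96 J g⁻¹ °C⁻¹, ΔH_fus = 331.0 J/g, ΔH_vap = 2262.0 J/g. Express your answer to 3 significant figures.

q1 (heat ice -27.9→0.0 °C): 139.5 × 2.11 × 27.9 = 8212 J
q2 (melt at 0 °C): 139.5 × 331.0 = 46175 J
q3 (heat water 0.0→100.0 °C): 139.5 × 4.21 × 100.0 = 58730 J
q4 (vaporize at 100 °C): 139.5 × 2262.0 = 315549 J
q5 (heat steam 100.0→123.5 °C): 139.5 × 1.96 × 23.5 = 6425 J
Total: 8212 + 46175 + 58730 + 315549 + 6425 = 435091 J = 435 kJ

q = 435 kJ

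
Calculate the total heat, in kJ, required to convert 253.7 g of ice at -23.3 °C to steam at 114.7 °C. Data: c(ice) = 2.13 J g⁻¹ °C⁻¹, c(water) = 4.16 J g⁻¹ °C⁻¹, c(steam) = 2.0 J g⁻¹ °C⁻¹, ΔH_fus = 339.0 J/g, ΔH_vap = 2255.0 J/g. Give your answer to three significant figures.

q1 (heat ice -23.3→0.0 °C): 253.7 × 2.13 × 23.3 = 12591 J
q2 (melt at 0 °C): 253.7 × 339.0 = 86004 J
q3 (heat water 0.0→100.0 °C): 253.7 × 4.16 × 100.0 = 105539 J
q4 (vaporize at 100 °C): 253.7 × 2255.0 = 572094 J
q5 (heat steam 100.0→114.7 °C): 253.7 × 2.0 × 14.7 = 7459 J
Total: 12591 + 86004 + 105539 + 572094 + 7459 = 783687 J = 784 kJ

q = 784 kJ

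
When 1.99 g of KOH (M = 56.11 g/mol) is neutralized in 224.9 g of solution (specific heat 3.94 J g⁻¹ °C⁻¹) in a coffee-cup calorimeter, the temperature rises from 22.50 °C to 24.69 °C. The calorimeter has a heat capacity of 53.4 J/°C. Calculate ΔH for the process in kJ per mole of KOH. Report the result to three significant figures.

|ΔT| = |24.69 − 22.50| = 2.19 °C
|q_surr| = (224.9 × 3.94 + 53.4) × 2.19 = 939.506 × 2.19 = 2058 J
n(KOH) = 1.99 / 56.11 = 0.03547 mol
Temperature rose, so q_rxn = −|q_surr| = -2.058 kJ
ΔH = q_rxn / n = -58.02 kJ/mol

ΔH = -58.0 kJ/mol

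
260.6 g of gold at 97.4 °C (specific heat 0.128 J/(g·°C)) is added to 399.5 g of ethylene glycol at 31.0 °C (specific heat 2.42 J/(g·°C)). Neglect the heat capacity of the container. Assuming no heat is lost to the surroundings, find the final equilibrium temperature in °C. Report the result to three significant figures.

Heat lost by gold = heat gained by ethylene glycol.
(260.6)(0.128)(97.4 − T) = (399.5)(2.42)(T − 31.0)
33.3568 (97.4 − T) = 966.79 (T − 31.0)
3249.0 − 33.3568 T = 966.79 T − 29970
33219.0 = 1000.1468 T
T = 33.21 °C

T_f = 33.2 °C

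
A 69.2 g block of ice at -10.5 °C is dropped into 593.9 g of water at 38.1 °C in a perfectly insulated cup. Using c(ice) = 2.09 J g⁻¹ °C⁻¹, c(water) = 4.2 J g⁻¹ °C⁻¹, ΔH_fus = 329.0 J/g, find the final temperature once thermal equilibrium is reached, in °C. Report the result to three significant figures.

T_f = 25.4 °C

Heat to bring ice to 0 °C and melt it: q₁ = 69.2×2.09×10.5 + 69.2×329.0 = 24285 J
Heat the water can supply cooling to 0 °C: 593.9×4.2×38.1 = 95035.9 J > q₁, so all ice melts.
Energy balance: 593.9×4.2×(38.1 − T) = 24285 + 69.2×4.2×(T − 0)
2494.38(38.1 − T) = 24285 + 290.64 T
95035.9 − 24285 = 2785.02 T
T = 70750.9 / 2785.02 = 25.40 °C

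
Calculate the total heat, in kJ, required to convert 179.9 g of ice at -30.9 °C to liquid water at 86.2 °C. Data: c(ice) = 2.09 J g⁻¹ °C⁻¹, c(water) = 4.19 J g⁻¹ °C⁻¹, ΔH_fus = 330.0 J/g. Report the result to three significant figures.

q1 (heat ice -30.9→0.0 °C): 179.9 × 2.09 × 30.9 = 11618 J
q2 (melt at 0 °C): 179.9 × 330.0 = 59367 J
q3 (heat water 0.0→86.2 °C): 179.9 × 4.19 × 86.2 = 64976 J
Total: 11618 + 59367 + 64976 = 135961 J = 136 kJ

q = 136 kJ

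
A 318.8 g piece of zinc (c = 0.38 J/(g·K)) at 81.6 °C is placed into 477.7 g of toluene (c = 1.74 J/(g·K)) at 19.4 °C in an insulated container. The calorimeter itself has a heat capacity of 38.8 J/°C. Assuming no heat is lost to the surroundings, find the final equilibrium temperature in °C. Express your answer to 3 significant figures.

T_f = 27.0 °C

Heat lost by zinc = heat gained by toluene + calorimeter.
(318.8)(0.38)(81.6 − T) = [(477.7)(1.74) + 38.8](T − 19.4)
121.144 (81.6 − T) = 869.998 (T − 19.4)
9885.4 − 121.144 T = 869.998 T − 16878
26763.4 = 991.142 T
T = 27.00 °C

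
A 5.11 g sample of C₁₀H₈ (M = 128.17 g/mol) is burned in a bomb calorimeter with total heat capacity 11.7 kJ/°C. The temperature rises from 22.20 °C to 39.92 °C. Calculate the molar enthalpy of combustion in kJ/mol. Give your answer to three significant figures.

ΔT = 39.92 − 22.20 = 17.72 °C
q_cal = C_cal × ΔT = 11.7 × 17.72 = 207.324 kJ
n = 5.11 / 128.17 = 0.03987 mol
q_rxn = −q_cal = -207.324 kJ
ΔH = -207.324 / 0.03987 = -5200 kJ/mol

ΔH = -5200 kJ/mol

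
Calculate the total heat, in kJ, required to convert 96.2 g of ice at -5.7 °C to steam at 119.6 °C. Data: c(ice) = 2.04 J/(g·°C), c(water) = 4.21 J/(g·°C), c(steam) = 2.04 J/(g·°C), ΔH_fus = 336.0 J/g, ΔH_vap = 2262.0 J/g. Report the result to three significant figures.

q1 (heat ice -5.7→0.0 °C): 96.2 × 2.04 × 5.7 = 1119 J
q2 (melt at 0 °C): 96.2 × 336.0 = 32323 J
q3 (heat water 0.0→100.0 °C): 96.2 × 4.21 × 100.0 = 40500 J
q4 (vaporize at 100 °C): 96.2 × 2262.0 = 217604 J
q5 (heat steam 100.0→119.6 °C): 96.2 × 2.04 × 19.6 = 3846 J
Total: 1119 + 32323 + 40500 + 217604 + 3846 = 295392 J = 295 kJ

q = 295 kJ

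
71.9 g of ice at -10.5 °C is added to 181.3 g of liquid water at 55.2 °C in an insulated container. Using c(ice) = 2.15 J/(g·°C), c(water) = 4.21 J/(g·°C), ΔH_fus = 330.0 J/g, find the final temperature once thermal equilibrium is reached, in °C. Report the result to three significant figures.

Heat to bring ice to 0 °C and melt it: q₁ = 71.9×2.15×10.5 + 71.9×330.0 = 25350 J
Heat the water can supply cooling to 0 °C: 181.3×4.21×55.2 = 42132.7 J > q₁, so all ice melts.
Energy balance: 181.3×4.21×(55.2 − T) = 25350 + 71.9×4.21×(T − 0)
763.273(55.2 − T) = 25350 + 302.699 T
42132.7 − 25350 = 1065.972 T
T = 16782.7 / 1065.972 = 15.74 °C

T_f = 15.7 °C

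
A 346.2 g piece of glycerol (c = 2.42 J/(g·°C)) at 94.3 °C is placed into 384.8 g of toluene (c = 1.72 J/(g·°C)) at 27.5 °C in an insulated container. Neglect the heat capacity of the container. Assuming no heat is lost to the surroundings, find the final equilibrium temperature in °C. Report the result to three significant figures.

T_f = 64.8 °C

Heat lost by glycerol = heat gained by toluene.
(346.2)(2.42)(94.3 − T) = (384.8)(1.72)(T − 27.5)
837.804 (94.3 − T) = 661.856 (T − 27.5)
79005 − 837.804 T = 661.856 T − 18201
97206 = 1499.660 T
T = 64.82 °C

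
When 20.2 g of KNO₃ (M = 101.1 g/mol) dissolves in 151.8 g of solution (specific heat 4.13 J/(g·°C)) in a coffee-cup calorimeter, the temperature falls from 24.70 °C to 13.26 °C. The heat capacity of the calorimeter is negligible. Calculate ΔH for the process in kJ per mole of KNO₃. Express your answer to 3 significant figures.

ΔH = 35.9 kJ/mol

|ΔT| = |13.26 − 24.70| = 11.44 °C
|q_surr| = (151.8 × 4.13) × 11.44 = 626.934 × 11.44 = 7172 J
n(KNO₃) = 20.2 / 101.1 = 0.1998 mol
Temperature fell, so q_rxn = +|q_surr| = 7.172 kJ
ΔH = q_rxn / n = 35.90 kJ/mol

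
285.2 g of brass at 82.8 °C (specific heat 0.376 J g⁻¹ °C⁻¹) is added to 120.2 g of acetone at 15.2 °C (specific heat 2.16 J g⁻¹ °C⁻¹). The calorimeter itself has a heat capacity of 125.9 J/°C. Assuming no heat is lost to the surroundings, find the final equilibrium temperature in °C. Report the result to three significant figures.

T_f = 29.9 °C

Heat lost by brass = heat gained by acetone + calorimeter.
(285.2)(0.376)(82.8 − T) = [(120.2)(2.16) + 125.9](T − 15.2)
107.2352 (82.8 − T) = 385.532 (T − 15.2)
8879.1 − 107.2352 T = 385.532 T − 5860.1
14739.2 = 492.7672 T
T = 29.91 °C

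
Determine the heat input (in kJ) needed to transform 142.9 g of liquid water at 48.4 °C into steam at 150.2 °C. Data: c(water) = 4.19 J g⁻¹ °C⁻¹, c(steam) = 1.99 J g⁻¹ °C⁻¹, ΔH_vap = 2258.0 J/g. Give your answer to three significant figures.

q = 368 kJ

q1 (heat water 48.4→100.0 °C): 142.9 × 4.19 × 51.6 = 30896 J
q2 (vaporize at 100 °C): 142.9 × 2258.0 = 322668 J
q3 (heat steam 100.0→150.2 °C): 142.9 × 1.99 × 50.2 = 14275 J
Total: 30896 + 322668 + 14275 = 367839 J = 368 kJ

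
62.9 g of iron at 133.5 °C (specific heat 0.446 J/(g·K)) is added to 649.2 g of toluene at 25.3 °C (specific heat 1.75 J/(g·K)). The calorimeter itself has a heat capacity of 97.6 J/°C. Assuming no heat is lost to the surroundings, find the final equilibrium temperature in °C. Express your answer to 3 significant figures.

T_f = 27.7 °C

Heat lost by iron = heat gained by toluene + calorimeter.
(62.9)(0.446)(133.5 − T) = [(649.2)(1.75) + 97.6](T − 25.3)
28.0534 (133.5 − T) = 1233.7 (T − 25.3)
3745.1 − 28.0534 T = 1233.7 T − 31213
34958.1 = 1261.7534 T
T = 27.71 °C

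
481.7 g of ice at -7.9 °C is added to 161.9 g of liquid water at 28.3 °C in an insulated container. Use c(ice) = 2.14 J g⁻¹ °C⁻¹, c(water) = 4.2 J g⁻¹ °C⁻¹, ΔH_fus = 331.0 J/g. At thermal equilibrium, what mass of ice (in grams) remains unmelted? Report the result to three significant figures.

m_ice remaining = 448 g

Heat to warm all ice to 0 °C: 481.7×2.14×7.9 = 8143.6 J
Heat released by water cooling to 0 °C: 161.9×4.2×28.3 = 19243 J
19243 J < 8143.6 + 481.7×331.0 = 167586.3 J, so not all ice melts; final T = 0 °C.
Heat left for melting: 19243 − 8143.6 = 11099.4 J
Mass melted = 11099.4 / 331.0 = 33.53 g
Ice remaining = 481.7 − 33.53 = 448.17 g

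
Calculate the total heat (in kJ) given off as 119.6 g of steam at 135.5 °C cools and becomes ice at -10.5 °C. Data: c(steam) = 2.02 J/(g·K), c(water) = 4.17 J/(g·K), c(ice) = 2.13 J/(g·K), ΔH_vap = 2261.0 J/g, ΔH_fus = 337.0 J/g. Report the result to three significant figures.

q = 372 kJ

q1 (cool steam 135.5→100 °C): 119.6 × 2.02 × 35.5 = 8577 J
q2 (condense at 100 °C): 119.6 × 2261.0 = 270416 J
q3 (cool water 100→0 °C): 119.6 × 4.17 × 100.0 = 49873 J
q4 (freeze at 0 °C): 119.6 × 337.0 = 40305 J
q5 (cool ice 0→-10.5 °C): 119.6 × 2.13 × 10.5 = 2675 J
Total: 8577 + 270416 + 49873 + 40305 + 2675 = 371846 J = 372 kJ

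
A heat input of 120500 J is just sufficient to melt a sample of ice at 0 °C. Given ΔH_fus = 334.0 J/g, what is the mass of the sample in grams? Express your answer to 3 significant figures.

m = 361 g

m = q / ΔH_fus = 120500 J / 334.0 J/g = 361 g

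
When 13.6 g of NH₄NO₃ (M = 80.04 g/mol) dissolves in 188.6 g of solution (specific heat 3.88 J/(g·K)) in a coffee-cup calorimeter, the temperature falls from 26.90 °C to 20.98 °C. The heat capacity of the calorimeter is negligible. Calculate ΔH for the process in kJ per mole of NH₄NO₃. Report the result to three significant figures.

|ΔT| = |20.98 − 26.90| = 5.92 °C
|q_surr| = (188.6 × 3.88) × 5.92 = 731.768 × 5.92 = 4332 J
n(NH₄NO₃) = 13.6 / 80.04 = 0.1699 mol
Temperature fell, so q_rxn = +|q_surr| = 4.332 kJ
ΔH = q_rxn / n = 25.50 kJ/mol

ΔH = 25.5 kJ/mol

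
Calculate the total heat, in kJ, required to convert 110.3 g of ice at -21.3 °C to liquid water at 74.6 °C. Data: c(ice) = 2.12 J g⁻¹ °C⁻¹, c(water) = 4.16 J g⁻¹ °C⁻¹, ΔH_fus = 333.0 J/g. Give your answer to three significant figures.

q1 (heat ice -21.3→0.0 °C): 110.3 × 2.12 × 21.3 = 4981 J
q2 (melt at 0 °C): 110.3 × 333.0 = 36730 J
q3 (heat water 0.0→74.6 °C): 110.3 × 4.16 × 74.6 = 34230 J
Total: 4981 + 36730 + 34230 = 75941 J = 75.9 kJ

q = 75.9 kJ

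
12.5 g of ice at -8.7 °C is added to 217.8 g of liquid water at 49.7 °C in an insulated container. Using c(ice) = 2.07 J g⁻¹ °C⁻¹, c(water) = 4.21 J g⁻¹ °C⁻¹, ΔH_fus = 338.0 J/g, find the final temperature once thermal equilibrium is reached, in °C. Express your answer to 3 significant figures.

T_f = 42.4 °C

Heat to bring ice to 0 °C and melt it: q₁ = 12.5×2.07×8.7 + 12.5×338.0 = 4450.1 J
Heat the water can supply cooling to 0 °C: 217.8×4.21×49.7 = 45571.8 J > q₁, so all ice melts.
Energy balance: 217.8×4.21×(49.7 − T) = 4450.1 + 12.5×4.21×(T − 0)
916.938(49.7 − T) = 4450.1 + 52.625 T
45571.8 − 4450.1 = 969.563 T
T = 41121.7 / 969.563 = 42.41 °C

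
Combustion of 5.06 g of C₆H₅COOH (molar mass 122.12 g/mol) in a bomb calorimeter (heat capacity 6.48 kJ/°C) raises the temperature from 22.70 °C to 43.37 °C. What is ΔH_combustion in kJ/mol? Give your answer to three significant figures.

ΔH = -3230 kJ/mol

ΔT = 43.37 − 22.70 = 20.67 °C
q_cal = C_cal × ΔT = 6.48 × 20.67 = 133.9416 kJ
n = 5.06 / 122.12 = 0.04143 mol
q_rxn = −q_cal = -133.9416 kJ
ΔH = -133.9416 / 0.04143 = -3233 kJ/mol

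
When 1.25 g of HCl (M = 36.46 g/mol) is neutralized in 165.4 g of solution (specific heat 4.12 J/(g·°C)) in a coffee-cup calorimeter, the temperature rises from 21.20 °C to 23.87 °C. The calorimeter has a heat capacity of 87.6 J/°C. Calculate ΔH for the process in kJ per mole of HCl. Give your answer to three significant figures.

|ΔT| = |23.87 − 21.20| = 2.67 °C
|q_surr| = (165.4 × 4.12 + 87.6) × 2.67 = 769.048 × 2.67 = 2053 J
n(HCl) = 1.25 / 36.46 = 0.03428 mol
Temperature rose, so q_rxn = −|q_surr| = -2.053 kJ
ΔH = q_rxn / n = -59.89 kJ/mol

ΔH = -59.9 kJ/mol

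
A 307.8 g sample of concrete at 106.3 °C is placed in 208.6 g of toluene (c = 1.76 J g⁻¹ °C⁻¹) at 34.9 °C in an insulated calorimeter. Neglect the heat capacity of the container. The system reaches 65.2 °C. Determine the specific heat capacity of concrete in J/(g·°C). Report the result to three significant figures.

q_gained = (208.6 × 1.76) × (65.2 − 34.9) = 11120 J
q_lost = 307.8 × c × (106.3 − 65.2) = 12650.58 c
Set equal: c = 11120 / 12650.58 = 0.879 J/(g·°C)

c = 0.879 J/(g·°C)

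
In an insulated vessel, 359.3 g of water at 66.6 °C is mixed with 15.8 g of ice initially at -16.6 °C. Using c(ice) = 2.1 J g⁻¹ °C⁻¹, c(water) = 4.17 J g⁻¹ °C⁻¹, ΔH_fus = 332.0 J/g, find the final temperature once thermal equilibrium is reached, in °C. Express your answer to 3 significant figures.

Heat to bring ice to 0 °C and melt it: q₁ = 15.8×2.1×16.6 + 15.8×332.0 = 5796.4 J
Heat the water can supply cooling to 0 °C: 359.3×4.17×66.6 = 99785.5 J > q₁, so all ice melts.
Energy balance: 359.3×4.17×(66.6 − T) = 5796.4 + 15.8×4.17×(T − 0)
1498.281(66.6 − T) = 5796.4 + 65.886 T
99785.5 − 5796.4 = 1564.167 T
T = 93989.1 / 1564.167 = 60.09 °C

T_f = 60.1 °C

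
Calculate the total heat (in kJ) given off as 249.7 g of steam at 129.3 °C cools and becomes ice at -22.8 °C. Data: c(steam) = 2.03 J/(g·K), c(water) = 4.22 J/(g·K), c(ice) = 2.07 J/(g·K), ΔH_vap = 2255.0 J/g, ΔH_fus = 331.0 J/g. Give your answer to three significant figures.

q1 (cool steam 129.3→100 °C): 249.7 × 2.03 × 29.3 = 14852 J
q2 (condense at 100 °C): 249.7 × 2255.0 = 563074 J
q3 (cool water 100→0 °C): 249.7 × 4.22 × 100.0 = 105373 J
q4 (freeze at 0 °C): 249.7 × 331.0 = 82651 J
q5 (cool ice 0→-22.8 °C): 249.7 × 2.07 × 22.8 = 11785 J
Total: 14852 + 563074 + 105373 + 82651 + 11785 = 777735 J = 778 kJ

q = 778 kJ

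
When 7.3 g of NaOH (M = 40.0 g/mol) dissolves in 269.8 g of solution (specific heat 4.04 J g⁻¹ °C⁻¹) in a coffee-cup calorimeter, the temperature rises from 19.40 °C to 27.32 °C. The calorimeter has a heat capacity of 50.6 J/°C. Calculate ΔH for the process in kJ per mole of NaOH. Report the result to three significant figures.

|ΔT| = |27.32 − 19.40| = 7.92 °C
|q_surr| = (269.8 × 4.04 + 50.6) × 7.92 = 1140.592 × 7.92 = 9033 J
n(NaOH) = 7.3 / 40.0 = 0.1825 mol
Temperature rose, so q_rxn = −|q_surr| = -9.033 kJ
ΔH = q_rxn / n = -49.50 kJ/mol

ΔH = -49.5 kJ/mol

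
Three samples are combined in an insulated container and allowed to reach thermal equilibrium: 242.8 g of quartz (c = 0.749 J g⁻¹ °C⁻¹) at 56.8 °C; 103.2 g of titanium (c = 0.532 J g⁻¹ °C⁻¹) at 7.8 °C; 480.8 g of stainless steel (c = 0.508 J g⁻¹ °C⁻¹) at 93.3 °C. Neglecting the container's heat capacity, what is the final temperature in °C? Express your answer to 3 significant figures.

T_f = 69.7 °C

Σ mᵢcᵢ(T − Tᵢ) = 0  ⇒  T = Σ mᵢcᵢTᵢ / Σ mᵢcᵢ
Σ mᵢcᵢ = 242.8×0.749 + 103.2×0.532 + 480.8×0.508 = 481.0060
Σ mᵢcᵢTᵢ = 181.8572×56.8 + 54.9024×7.8 + 244.2464×93.3 = 33546
T = 33546 / 481.0060 = 69.74 °C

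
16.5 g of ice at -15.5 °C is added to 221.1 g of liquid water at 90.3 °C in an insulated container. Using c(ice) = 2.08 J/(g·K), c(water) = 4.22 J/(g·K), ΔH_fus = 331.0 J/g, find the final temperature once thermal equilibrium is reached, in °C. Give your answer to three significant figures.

T_f = 78.1 °C

Heat to bring ice to 0 °C and melt it: q₁ = 16.5×2.08×15.5 + 16.5×331.0 = 5993.5 J
Heat the water can supply cooling to 0 °C: 221.1×4.22×90.3 = 84253.7 J > q₁, so all ice melts.
Energy balance: 221.1×4.22×(90.3 − T) = 5993.5 + 16.5×4.22×(T − 0)
933.042(90.3 − T) = 5993.5 + 69.63 T
84253.7 − 5993.5 = 1002.672 T
T = 78260.2 / 1002.672 = 78.05 °C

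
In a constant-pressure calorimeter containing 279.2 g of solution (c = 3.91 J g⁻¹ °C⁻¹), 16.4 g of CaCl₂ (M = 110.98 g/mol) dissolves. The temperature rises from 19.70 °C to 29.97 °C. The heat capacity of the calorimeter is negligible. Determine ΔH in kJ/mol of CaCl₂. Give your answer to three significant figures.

|ΔT| = |29.97 − 19.70| = 10.27 °C
|q_surr| = (279.2 × 3.91) × 10.27 = 1091.672 × 10.27 = 11211 J
n(CaCl₂) = 16.4 / 110.98 = 0.14777 mol
Temperature rose, so q_rxn = −|q_surr| = -11.211 kJ
ΔH = q_rxn / n = -75.87 kJ/mol

ΔH = -75.9 kJ/mol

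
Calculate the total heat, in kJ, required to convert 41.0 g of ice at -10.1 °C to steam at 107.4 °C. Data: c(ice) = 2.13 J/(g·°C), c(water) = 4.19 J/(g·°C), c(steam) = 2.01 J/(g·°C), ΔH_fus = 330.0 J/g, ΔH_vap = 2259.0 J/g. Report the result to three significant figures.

q = 125 kJ

q1 (heat ice -10.1→0.0 °C): 41.0 × 2.13 × 10.1 = 882 J
q2 (melt at 0 °C): 41.0 × 330.0 = 13530 J
q3 (heat water 0.0→100.0 °C): 41.0 × 4.19 × 100.0 = 17179 J
q4 (vaporize at 100 °C): 41.0 × 2259.0 = 92619 J
q5 (heat steam 100.0→107.4 °C): 41.0 × 2.01 × 7.4 = 610 J
Total: 882 + 13530 + 17179 + 92619 + 610 = 124820 J = 125 kJ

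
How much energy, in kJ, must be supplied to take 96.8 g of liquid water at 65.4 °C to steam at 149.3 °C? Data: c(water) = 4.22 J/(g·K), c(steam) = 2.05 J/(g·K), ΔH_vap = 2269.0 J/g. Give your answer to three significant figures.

q1 (heat water 65.4→100.0 °C): 96.8 × 4.22 × 34.6 = 14134 J
q2 (vaporize at 100 °C): 96.8 × 2269.0 = 219639 J
q3 (heat steam 100.0→149.3 °C): 96.8 × 2.05 × 49.3 = 9783 J
Total: 14134 + 219639 + 9783 = 243556 J = 244 kJ

q = 244 kJ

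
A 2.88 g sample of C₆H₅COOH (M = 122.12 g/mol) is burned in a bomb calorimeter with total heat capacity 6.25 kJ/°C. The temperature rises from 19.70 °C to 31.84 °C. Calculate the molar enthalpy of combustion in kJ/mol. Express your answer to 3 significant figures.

ΔT = 31.84 − 19.70 = 12.14 °C
q_cal = C_cal × ΔT = 6.25 × 12.14 = 75.875 kJ
n = 2.88 / 122.12 = 0.02358 mol
q_rxn = −q_cal = -75.875 kJ
ΔH = -75.875 / 0.02358 = -3218 kJ/mol

ΔH = -3220 kJ/mol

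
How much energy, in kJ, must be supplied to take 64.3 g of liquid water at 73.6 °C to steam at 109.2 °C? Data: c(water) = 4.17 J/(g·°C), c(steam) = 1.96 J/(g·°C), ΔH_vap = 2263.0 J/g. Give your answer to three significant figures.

q1 (heat water 73.6→100.0 °C): 64.3 × 4.17 × 26.4 = 7079 J
q2 (vaporize at 100 °C): 64.3 × 2263.0 = 145511 J
q3 (heat steam 100.0→109.2 °C): 64.3 × 1.96 × 9.2 = 1159 J
Total: 7079 + 145511 + 1159 = 153749 J = 154 kJ

q = 154 kJ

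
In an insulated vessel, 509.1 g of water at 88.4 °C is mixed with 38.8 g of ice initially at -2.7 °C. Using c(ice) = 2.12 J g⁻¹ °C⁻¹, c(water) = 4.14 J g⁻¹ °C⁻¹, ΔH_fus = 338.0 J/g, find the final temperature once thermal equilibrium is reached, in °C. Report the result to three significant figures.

T_f = 76.3 °C

Heat to bring ice to 0 °C and melt it: q₁ = 38.8×2.12×2.7 + 38.8×338.0 = 13336 J
Heat the water can supply cooling to 0 °C: 509.1×4.14×88.4 = 186318 J > q₁, so all ice melts.
Energy balance: 509.1×4.14×(88.4 − T) = 13336 + 38.8×4.14×(T − 0)
2107.674(88.4 − T) = 13336 + 160.632 T
186318 − 13336 = 2268.306 T
T = 172982 / 2268.306 = 76.26 °C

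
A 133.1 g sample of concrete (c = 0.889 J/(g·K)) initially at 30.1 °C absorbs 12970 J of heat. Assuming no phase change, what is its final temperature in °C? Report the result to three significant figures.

T_f = 140 °C

ΔT = q / (m c) = 12970 / (133.1 × 0.889) = 109.6 °C
T_f = 30.1 + 109.6 = 139.7 °C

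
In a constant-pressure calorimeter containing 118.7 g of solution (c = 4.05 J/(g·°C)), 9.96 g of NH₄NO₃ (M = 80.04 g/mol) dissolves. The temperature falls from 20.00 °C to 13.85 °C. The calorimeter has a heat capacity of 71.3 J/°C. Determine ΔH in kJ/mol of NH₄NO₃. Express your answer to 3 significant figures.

ΔH = 27.3 kJ/mol

|ΔT| = |13.85 − 20.00| = 6.15 °C
|q_surr| = (118.7 × 4.05 + 71.3) × 6.15 = 552.035 × 6.15 = 3395 J
n(NH₄NO₃) = 9.96 / 80.04 = 0.1244 mol
Temperature fell, so q_rxn = +|q_surr| = 3.395 kJ
ΔH = q_rxn / n = 27.29 kJ/mol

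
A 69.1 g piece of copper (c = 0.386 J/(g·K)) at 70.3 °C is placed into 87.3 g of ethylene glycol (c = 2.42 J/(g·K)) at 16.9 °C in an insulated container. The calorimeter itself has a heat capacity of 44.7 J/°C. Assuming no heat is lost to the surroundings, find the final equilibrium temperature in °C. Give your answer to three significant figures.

Heat lost by copper = heat gained by ethylene glycol + calorimeter.
(69.1)(0.386)(70.3 − T) = [(87.3)(2.42) + 44.7](T − 16.9)
26.6726 (70.3 − T) = 255.966 (T − 16.9)
1875.1 − 26.6726 T = 255.966 T − 4325.8
6200.9 = 282.6386 T
T = 21.94 °C

T_f = 21.9 °C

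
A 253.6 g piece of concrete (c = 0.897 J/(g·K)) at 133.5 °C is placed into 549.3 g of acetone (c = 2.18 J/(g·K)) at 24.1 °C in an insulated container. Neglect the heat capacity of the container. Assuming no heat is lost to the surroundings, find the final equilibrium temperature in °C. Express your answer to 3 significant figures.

Heat lost by concrete = heat gained by acetone.
(253.6)(0.897)(133.5 − T) = (549.3)(2.18)(T − 24.1)
227.4792 (133.5 − T) = 1197.474 (T − 24.1)
30368 − 227.4792 T = 1197.474 T − 28859
59227 = 1424.9532 T
T = 41.56 °C

T_f = 41.6 °C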